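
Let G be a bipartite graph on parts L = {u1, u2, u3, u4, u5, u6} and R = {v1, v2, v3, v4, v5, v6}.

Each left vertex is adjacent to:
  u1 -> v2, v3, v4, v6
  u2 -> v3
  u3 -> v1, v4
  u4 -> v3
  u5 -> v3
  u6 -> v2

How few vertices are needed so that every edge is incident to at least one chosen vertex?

4

{u1, u3, u6, v3} is a vertex cover of size 4: every edge has an endpoint in this set.
No smaller cover exists because u1–v6, u2–v3, u3–v1, u6–v2 is a matching of size 4, and a cover must include an endpoint of each of these disjoint edges (König's theorem).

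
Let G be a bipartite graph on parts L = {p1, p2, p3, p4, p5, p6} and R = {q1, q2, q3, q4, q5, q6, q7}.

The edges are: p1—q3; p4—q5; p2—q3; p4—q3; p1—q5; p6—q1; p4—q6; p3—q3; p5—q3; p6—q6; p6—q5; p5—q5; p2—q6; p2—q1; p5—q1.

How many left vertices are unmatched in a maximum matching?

One maximum matching: p1-q5, p2-q1, p3-q3, p4-q6.
The set {p1, p2, p3, p4, p5, p6} has only 4 neighbours ({q1, q3, q5, q6}), so by Hall's theorem at most 4 of the 6 left vertices can be matched.
That matches 4 of the 6, leaving 2 unmatched; no matching can do better.

2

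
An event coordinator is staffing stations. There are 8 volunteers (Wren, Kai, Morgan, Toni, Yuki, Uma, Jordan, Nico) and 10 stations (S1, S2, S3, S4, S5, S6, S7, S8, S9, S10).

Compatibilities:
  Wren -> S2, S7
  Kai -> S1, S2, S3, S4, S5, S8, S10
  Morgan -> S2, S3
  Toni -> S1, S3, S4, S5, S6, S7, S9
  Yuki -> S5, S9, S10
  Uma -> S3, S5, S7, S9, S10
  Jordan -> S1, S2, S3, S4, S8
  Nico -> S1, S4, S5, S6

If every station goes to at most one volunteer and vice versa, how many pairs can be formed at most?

8

A valid assignment of size 8: Wren-S7, Kai-S2, Morgan-S3, Toni-S6, Yuki-S10, Uma-S9, Jordan-S1, Nico-S4.
This saturates every volunteer, so 8 is the maximum.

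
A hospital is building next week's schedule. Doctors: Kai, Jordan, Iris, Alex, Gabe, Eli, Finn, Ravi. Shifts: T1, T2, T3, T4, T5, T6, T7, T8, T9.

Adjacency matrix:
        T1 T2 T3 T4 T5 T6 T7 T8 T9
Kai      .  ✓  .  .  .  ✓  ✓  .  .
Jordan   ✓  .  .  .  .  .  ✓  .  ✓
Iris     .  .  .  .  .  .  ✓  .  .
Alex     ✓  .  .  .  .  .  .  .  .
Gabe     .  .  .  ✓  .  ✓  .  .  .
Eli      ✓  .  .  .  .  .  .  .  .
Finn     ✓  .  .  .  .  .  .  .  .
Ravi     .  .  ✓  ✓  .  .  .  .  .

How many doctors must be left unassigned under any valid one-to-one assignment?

2

For example, pair Kai–T2, Jordan–T9, Iris–T7, Alex–T1, Gabe–T6, Ravi–T4.
The set {Alex, Eli, Finn} has only 1 neighbour ({T1}), so by Hall's theorem at most 6 of the 8 doctors can be matched.
That matches 6 of the 8, leaving 2 unmatched; no matching can do better.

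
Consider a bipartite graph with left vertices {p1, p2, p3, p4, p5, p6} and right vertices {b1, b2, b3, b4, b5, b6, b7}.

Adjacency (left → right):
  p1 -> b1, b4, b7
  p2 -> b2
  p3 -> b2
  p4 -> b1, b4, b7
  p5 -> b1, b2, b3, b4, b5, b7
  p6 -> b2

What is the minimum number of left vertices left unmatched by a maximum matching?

2

A valid assignment of size 4: p1→b1, p2→b2, p4→b4, p5→b7.
The set {p2, p3, p6} has only 1 neighbour ({b2}), so by Hall's theorem at most 4 of the 6 left vertices can be matched.
That matches 4 of the 6, leaving 2 unmatched; no matching can do better.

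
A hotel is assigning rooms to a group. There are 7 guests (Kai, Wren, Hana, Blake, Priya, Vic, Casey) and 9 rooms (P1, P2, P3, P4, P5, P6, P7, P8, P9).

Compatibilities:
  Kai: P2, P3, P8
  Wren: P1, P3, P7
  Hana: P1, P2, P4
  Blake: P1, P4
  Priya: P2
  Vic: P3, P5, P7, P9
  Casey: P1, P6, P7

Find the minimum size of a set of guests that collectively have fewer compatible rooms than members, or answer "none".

none

A matching saturating every guest exists, for instance Kai→P8, Wren→P3, Hana→P4, Blake→P1, Priya→P2, Vic→P9, Casey→P7.
By Hall's marriage theorem, this means |N(S)| ≥ |S| for every subset S, so no violating subset exists.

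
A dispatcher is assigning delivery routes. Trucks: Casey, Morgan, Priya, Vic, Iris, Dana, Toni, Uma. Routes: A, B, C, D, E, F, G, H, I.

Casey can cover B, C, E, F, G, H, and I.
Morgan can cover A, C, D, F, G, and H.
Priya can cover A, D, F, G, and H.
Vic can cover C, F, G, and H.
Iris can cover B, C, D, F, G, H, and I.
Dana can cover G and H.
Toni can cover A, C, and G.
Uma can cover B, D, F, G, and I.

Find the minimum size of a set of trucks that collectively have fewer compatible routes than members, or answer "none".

none

A matching saturating every truck exists, for instance Casey→E, Morgan→D, Priya→A, Vic→F, Iris→B, Dana→H, Toni→C, Uma→G.
By Hall's marriage theorem, this means |N(S)| ≥ |S| for every subset S, so no violating subset exists.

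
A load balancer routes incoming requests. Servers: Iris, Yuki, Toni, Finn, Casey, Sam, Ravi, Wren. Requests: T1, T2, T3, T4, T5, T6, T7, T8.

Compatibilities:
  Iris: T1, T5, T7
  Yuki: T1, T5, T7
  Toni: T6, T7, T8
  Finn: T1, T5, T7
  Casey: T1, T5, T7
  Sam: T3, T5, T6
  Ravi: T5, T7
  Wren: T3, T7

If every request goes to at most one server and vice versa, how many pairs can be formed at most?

For example, pair Iris-T1, Yuki-T5, Toni-T8, Finn-T7, Sam-T6, Wren-T3.
The set {Iris, Yuki, Finn, Casey, Ravi} has only 3 neighbours ({T1, T5, T7}), so by Hall's theorem at most 6 of the 8 servers can be matched.

6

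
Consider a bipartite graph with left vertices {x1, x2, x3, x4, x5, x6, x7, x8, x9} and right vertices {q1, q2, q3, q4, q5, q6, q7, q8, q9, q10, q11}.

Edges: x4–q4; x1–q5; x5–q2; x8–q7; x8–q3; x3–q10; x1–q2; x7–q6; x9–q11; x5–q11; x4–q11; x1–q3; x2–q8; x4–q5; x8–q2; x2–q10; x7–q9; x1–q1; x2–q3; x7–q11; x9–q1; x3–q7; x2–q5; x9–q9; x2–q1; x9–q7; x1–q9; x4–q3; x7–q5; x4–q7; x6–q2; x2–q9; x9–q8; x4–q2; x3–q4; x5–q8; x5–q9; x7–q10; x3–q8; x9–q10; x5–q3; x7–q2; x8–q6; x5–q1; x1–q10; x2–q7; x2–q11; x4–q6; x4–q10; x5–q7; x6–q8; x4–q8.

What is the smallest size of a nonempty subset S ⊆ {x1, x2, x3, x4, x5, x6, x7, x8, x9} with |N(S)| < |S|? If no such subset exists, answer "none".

none

A matching saturating every left vertex exists, for instance x1→q3, x2→q1, x3→q7, x4→q4, x5→q11, x6→q8, x7→q6, x8→q2, x9→q9.
By Hall's marriage theorem, this means |N(S)| ≥ |S| for every subset S, so no violating subset exists.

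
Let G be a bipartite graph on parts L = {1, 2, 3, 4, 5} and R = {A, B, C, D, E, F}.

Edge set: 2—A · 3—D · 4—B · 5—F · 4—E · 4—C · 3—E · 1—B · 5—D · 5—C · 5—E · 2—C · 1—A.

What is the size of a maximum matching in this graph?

5

A valid assignment of size 5: 1-A, 2-C, 3-D, 4-B, 5-E.
This saturates every left vertex, so 5 is the maximum.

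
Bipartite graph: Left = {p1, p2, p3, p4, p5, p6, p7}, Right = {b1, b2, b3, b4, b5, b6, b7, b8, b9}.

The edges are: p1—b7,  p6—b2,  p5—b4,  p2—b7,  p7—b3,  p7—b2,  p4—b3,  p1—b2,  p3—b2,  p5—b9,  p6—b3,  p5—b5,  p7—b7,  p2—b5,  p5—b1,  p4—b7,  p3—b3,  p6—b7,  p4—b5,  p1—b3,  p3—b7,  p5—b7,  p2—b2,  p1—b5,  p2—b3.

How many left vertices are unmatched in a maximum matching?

2

For example, pair p1–b5, p2–b2, p3–b7, p4–b3, p5–b1.
The set {p1, p2, p3, p4, p6, p7} has only 4 neighbours ({b2, b3, b5, b7}), so by Hall's theorem at most 5 of the 7 left vertices can be matched.
That matches 5 of the 7, leaving 2 unmatched; no matching can do better.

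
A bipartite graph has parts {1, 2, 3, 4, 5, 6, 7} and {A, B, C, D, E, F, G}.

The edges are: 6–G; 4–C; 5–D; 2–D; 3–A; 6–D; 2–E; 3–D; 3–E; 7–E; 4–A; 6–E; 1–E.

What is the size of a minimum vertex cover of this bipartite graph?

A maximum matching has 5 edges (e.g. 1–E, 2–D, 3–A, 4–C, 6–G).
By König's theorem the minimum vertex cover has the same size. One such cover is {3, 4, 6, D, E}.

5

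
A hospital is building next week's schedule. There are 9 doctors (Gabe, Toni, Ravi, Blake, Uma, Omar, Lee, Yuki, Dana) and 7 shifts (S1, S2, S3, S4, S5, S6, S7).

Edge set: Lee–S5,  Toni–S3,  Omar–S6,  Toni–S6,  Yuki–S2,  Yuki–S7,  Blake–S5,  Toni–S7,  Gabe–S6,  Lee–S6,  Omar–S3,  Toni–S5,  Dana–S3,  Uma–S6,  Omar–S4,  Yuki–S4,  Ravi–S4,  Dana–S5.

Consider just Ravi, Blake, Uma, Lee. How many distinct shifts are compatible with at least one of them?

3

The union of neighbours of {Ravi, Blake, Uma, Lee} is {S4, S5, S6}, which has 3 elements.
Since |N(S)| = 3 < |S| = 4, Hall's condition fails for this subset.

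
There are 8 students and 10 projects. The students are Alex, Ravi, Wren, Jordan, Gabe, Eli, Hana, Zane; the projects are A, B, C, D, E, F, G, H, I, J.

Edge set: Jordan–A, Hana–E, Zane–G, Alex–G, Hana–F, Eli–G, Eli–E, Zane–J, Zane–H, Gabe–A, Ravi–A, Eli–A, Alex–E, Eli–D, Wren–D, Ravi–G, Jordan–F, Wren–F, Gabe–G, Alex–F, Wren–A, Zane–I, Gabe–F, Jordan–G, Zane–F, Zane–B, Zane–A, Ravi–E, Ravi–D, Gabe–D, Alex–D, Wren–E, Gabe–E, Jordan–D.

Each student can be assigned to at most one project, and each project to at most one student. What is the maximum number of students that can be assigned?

6

A valid assignment of size 6: Alex–E, Ravi–A, Wren–D, Jordan–F, Gabe–G, Zane–J.
The set {Alex, Ravi, Wren, Jordan, Gabe, Eli, Hana} has only 5 neighbours ({A, D, E, F, G}), so by Hall's theorem at most 6 of the 8 students can be matched.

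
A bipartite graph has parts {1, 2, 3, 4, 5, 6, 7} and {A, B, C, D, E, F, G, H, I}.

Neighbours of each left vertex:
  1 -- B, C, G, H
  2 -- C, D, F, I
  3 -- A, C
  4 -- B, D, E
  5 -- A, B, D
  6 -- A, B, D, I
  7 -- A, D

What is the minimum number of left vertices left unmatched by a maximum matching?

One maximum matching: 1–C, 2–F, 3–A, 4–E, 5–B, 6–I, 7–D.
All 7 left vertices are matched, so no larger matching exists.
That matches 7 of the 7, leaving 0 unmatched; no matching can do better.

0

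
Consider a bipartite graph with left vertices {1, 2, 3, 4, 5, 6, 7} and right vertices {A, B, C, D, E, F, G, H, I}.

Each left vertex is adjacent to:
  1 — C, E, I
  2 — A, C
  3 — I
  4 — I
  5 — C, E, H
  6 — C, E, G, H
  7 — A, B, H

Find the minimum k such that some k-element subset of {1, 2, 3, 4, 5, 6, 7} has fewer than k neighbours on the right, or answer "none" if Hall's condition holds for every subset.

Take S = {3, 4}. Its neighbourhood is {I}, so |N(S)| = 1 < |S| = 2.
No single vertex violates Hall's condition since each has at least one neighbour, so 2 is the minimum.

2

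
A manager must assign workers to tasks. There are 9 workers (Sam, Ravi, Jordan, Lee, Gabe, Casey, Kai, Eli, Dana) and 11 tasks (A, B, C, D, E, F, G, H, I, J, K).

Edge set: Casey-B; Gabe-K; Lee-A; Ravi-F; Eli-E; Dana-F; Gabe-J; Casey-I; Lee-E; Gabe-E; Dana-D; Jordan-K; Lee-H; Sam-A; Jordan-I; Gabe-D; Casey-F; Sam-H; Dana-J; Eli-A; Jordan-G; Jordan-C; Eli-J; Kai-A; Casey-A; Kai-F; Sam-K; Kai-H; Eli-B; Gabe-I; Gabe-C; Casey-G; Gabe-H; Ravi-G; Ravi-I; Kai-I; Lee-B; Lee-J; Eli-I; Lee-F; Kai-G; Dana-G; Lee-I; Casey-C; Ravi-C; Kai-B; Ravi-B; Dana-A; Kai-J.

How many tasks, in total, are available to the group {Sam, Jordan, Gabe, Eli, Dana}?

11

The union of neighbours of {Sam, Jordan, Gabe, Eli, Dana} is {A, B, C, D, E, F, G, H, I, J, K}, which has 11 elements.
Since |N(S)| = 11 ≥ |S| = 5, Hall's condition holds for this subset.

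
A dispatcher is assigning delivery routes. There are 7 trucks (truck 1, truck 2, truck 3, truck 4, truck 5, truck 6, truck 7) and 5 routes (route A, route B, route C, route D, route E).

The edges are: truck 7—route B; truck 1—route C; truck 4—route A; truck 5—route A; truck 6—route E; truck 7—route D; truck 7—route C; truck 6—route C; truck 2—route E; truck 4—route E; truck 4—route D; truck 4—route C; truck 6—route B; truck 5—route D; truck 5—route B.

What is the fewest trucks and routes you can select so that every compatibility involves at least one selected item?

{route A, route B, route C, route D, route E} is a vertex cover of size 5: every edge has an endpoint in this set.
No smaller cover exists because truck 1–route C, truck 2–route E, truck 4–route A, truck 5–route D, truck 6–route B is a matching of size 5, and a cover must include an endpoint of each of these disjoint edges (König's theorem).

5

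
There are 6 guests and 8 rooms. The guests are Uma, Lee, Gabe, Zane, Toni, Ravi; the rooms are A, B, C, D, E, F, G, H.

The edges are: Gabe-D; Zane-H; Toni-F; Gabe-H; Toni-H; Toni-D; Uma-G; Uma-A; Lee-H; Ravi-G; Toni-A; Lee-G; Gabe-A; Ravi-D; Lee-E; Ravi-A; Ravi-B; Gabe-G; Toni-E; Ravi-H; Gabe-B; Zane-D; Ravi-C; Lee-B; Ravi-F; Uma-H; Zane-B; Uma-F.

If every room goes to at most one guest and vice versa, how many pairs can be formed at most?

For example, pair Uma-F, Lee-B, Gabe-A, Zane-D, Toni-E, Ravi-G.
All 6 guests are matched, so no larger matching exists.

6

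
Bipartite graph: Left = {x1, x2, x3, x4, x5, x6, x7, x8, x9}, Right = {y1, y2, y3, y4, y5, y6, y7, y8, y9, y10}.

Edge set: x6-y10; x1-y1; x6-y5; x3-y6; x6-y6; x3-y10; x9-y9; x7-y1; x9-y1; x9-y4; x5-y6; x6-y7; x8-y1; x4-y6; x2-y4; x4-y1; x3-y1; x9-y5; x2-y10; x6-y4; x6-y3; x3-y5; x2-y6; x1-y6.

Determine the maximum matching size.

6

A valid assignment of size 6: x1-y6, x2-y10, x3-y5, x4-y1, x6-y7, x9-y4.
The set {x1, x4, x5, x7, x8} has only 2 neighbours ({y1, y6}), so by Hall's theorem at most 6 of the 9 left vertices can be matched.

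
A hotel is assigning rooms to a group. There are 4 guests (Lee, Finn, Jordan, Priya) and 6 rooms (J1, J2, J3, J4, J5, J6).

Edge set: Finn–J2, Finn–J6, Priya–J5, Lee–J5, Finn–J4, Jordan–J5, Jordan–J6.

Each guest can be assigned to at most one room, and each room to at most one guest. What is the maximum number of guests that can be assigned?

3

A valid assignment of size 3: Lee→J5, Finn→J2, Jordan→J6.
The set {Lee, Priya} has only 1 neighbour ({J5}), so by Hall's theorem at most 3 of the 4 guests can be matched.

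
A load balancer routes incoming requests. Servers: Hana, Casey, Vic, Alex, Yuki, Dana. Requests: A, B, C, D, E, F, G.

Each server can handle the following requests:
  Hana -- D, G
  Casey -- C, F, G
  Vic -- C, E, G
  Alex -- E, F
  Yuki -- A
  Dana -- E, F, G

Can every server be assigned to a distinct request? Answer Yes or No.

A valid assignment of size 6: Hana-D, Casey-C, Vic-G, Alex-F, Yuki-A, Dana-E.
Every server is matched, so this matching saturates all of them.

Yes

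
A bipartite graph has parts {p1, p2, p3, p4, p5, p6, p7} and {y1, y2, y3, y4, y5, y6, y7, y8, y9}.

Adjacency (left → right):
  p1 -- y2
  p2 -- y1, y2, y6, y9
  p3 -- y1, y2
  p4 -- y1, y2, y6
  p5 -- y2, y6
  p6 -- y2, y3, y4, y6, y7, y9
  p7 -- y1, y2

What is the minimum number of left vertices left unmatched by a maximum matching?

2

A valid assignment of size 5: p1→y2, p2→y9, p3→y1, p4→y6, p6→y7.
The set {p1, p3, p4, p5, p7} has only 3 neighbours ({y1, y2, y6}), so by Hall's theorem at most 5 of the 7 left vertices can be matched.
That matches 5 of the 7, leaving 2 unmatched; no matching can do better.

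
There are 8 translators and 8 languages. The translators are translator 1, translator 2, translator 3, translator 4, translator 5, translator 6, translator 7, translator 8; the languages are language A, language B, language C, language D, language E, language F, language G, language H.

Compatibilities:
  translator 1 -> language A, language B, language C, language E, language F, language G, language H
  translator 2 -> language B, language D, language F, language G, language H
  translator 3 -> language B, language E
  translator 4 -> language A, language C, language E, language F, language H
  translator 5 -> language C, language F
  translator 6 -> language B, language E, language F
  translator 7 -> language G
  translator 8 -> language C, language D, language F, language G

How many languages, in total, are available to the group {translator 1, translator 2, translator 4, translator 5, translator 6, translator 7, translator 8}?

The union of neighbours of {translator 1, translator 2, translator 4, translator 5, translator 6, translator 7, translator 8} is {language A, language B, language C, language D, language E, language F, language G, language H}, which has 8 elements.
Since |N(S)| = 8 ≥ |S| = 7, Hall's condition holds for this subset.

8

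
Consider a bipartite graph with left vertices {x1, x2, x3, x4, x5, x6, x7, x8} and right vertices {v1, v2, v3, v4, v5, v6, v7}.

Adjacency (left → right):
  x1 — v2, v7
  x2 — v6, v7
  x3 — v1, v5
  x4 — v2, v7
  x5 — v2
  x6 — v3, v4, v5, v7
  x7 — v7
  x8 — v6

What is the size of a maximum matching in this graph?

For example, pair x1-v7, x2-v6, x3-v1, x4-v2, x6-v4.
The set {x1, x2, x4, x5, x7, x8} has only 3 neighbours ({v2, v6, v7}), so by Hall's theorem at most 5 of the 8 left vertices can be matched.

5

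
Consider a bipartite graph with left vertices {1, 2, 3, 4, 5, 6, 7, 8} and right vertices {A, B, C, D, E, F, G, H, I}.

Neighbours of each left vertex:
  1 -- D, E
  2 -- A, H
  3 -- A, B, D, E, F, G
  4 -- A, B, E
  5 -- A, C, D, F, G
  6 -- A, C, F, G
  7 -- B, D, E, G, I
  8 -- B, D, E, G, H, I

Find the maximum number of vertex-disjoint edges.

One maximum matching: 1-D, 2-H, 3-A, 4-B, 5-F, 6-C, 7-E, 8-G.
All 8 left vertices are matched, so no larger matching exists.

8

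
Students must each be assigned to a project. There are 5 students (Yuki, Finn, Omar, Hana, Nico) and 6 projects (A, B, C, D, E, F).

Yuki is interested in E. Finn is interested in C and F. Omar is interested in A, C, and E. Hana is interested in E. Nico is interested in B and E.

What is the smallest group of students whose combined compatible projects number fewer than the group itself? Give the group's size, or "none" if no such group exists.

Take S = {Yuki, Hana}. Its neighbourhood is {E}, so |N(S)| = 1 < |S| = 2.
No single vertex violates Hall's condition since each has at least one neighbour, so 2 is the minimum.

2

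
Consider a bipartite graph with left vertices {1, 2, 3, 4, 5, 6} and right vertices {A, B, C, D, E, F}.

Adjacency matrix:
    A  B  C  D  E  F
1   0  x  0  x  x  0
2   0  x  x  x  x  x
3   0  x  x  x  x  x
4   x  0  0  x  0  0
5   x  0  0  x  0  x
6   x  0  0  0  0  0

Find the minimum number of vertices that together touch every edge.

A maximum matching has 6 edges (e.g. 1–B, 2–E, 3–C, 4–D, 5–F, 6–A).
By König's theorem the minimum vertex cover has the same size. One such cover is {1, 2, 3, 4, 5, 6}.

6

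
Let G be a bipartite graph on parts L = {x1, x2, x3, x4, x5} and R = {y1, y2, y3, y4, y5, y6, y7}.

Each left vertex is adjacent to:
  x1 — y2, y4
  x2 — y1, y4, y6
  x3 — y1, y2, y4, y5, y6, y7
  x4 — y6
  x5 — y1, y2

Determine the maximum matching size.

5

For example, pair x1-y2, x2-y4, x3-y7, x4-y6, x5-y1.
All 5 left vertices are matched, so no larger matching exists.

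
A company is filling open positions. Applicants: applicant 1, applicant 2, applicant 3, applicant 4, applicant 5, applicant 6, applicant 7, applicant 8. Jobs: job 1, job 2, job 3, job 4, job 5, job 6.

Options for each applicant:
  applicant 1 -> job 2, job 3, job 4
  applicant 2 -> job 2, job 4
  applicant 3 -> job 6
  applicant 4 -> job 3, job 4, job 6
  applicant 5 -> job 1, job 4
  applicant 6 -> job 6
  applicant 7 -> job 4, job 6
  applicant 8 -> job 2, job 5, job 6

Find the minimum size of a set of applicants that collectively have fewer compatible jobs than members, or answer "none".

Take S = {applicant 3, applicant 6}. Its neighbourhood is {job 6}, so |N(S)| = 1 < |S| = 2.
No single vertex violates Hall's condition since each has at least one neighbour, so 2 is the minimum.

2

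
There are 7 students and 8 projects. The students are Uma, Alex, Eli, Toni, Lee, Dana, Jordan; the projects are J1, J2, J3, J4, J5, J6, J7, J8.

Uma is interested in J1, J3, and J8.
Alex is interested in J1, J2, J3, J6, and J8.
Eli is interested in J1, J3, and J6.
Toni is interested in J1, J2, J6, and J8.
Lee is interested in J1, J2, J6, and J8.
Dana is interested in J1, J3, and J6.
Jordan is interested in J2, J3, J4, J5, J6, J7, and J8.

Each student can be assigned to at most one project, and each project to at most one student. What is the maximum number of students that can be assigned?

For example, pair Uma-J3, Alex-J2, Eli-J1, Toni-J8, Lee-J6, Jordan-J7.
The set {Uma, Alex, Eli, Toni, Lee, Dana} has only 5 neighbours ({J1, J2, J3, J6, J8}), so by Hall's theorem at most 6 of the 7 students can be matched.

6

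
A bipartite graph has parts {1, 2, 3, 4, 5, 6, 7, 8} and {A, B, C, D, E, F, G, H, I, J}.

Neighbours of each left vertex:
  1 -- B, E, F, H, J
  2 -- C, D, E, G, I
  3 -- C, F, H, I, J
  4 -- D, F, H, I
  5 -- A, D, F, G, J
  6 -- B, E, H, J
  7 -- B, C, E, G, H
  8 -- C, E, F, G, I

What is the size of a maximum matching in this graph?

8

A valid assignment of size 8: 1–J, 2–D, 3–H, 4–F, 5–A, 6–B, 7–E, 8–G.
All 8 left vertices are matched, so no larger matching exists.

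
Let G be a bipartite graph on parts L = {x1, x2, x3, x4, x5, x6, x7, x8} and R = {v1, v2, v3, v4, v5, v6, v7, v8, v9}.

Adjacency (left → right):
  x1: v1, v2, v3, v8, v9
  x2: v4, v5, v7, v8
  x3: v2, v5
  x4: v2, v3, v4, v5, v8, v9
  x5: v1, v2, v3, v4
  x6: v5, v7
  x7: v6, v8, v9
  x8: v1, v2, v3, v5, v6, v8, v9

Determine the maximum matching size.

8

For example, pair x1-v3, x2-v7, x3-v2, x4-v4, x5-v1, x6-v5, x7-v6, x8-v8.
All 8 left vertices are matched, so no larger matching exists.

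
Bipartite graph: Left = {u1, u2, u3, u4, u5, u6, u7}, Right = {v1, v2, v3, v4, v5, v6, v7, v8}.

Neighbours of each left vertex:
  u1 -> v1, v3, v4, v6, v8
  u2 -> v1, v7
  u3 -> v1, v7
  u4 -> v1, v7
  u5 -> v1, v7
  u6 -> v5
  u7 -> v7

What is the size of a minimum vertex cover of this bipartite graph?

A maximum matching has 4 edges (e.g. u1–v3, u2–v1, u3–v7, u6–v5).
By König's theorem the minimum vertex cover has the same size. One such cover is {u1, u6, v1, v7}.

4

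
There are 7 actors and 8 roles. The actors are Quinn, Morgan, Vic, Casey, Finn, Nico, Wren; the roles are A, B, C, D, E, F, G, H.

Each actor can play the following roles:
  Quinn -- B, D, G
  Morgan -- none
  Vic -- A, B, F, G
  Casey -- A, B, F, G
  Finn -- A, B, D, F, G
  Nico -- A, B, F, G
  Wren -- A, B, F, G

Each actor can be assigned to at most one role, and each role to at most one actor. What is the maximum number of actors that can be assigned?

For example, pair Quinn-G, Vic-A, Casey-F, Finn-D, Nico-B.
The set {Quinn, Morgan, Vic, Casey, Finn, Nico, Wren} has only 5 neighbours ({A, B, D, F, G}), so by Hall's theorem at most 5 of the 7 actors can be matched.

5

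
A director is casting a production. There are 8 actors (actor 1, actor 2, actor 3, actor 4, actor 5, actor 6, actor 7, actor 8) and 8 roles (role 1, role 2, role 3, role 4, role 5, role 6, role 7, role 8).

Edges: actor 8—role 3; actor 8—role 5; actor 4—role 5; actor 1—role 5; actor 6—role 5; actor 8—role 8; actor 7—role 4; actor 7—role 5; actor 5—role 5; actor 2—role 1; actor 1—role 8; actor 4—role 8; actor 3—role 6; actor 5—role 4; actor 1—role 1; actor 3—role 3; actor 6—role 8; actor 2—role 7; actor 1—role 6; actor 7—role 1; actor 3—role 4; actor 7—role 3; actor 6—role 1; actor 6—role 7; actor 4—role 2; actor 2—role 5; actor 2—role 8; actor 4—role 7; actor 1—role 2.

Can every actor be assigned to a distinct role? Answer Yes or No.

Yes

A valid assignment of size 8: actor 1→role 1, actor 2→role 5, actor 3→role 6, actor 4→role 2, actor 5→role 4, actor 6→role 7, actor 7→role 3, actor 8→role 8.
Every actor is matched, so this is a perfect matching.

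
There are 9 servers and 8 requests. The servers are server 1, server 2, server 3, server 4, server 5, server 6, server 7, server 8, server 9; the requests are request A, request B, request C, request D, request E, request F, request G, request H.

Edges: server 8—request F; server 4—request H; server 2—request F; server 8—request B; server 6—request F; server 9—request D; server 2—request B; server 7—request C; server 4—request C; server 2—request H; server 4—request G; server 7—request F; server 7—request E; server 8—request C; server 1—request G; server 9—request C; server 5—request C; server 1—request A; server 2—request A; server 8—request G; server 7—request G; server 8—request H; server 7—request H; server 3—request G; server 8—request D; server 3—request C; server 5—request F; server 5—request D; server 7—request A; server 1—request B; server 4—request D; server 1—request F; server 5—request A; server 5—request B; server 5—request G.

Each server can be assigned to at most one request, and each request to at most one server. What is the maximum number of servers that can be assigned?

8

A valid assignment of size 8: server 1-request G, server 2-request A, server 3-request C, server 4-request D, server 5-request B, server 6-request F, server 7-request E, server 8-request H.
The set {server 1, server 2, server 3, server 4, server 5, server 6, server 8, server 9} has only 7 neighbours ({request A, request B, request C, request D, request F, request G, request H}), so by Hall's theorem at most 8 of the 9 servers can be matched.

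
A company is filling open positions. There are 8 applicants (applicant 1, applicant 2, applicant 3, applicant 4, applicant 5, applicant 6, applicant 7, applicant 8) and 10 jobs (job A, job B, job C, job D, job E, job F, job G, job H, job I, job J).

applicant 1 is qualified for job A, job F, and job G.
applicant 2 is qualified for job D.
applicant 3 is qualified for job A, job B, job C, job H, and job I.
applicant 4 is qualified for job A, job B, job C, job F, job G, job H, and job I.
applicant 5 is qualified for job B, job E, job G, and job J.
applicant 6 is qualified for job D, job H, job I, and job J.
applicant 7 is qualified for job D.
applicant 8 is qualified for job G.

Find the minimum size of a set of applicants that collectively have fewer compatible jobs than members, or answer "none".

Take S = {applicant 2, applicant 7}. Its neighbourhood is {job D}, so |N(S)| = 1 < |S| = 2.
No single vertex violates Hall's condition since each has at least one neighbour, so 2 is the minimum.

2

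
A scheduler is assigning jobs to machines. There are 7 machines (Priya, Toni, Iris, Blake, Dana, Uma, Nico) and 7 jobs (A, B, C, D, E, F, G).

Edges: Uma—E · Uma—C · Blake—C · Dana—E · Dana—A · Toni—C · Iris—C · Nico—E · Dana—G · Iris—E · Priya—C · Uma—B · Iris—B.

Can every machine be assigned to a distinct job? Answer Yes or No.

The set {Priya, Toni, Iris, Blake, Uma, Nico} has only 3 neighbours ({B, C, E}), so by Hall's theorem at most 4 of the 7 machines can be matched.
Hence no matching covers every machine.

No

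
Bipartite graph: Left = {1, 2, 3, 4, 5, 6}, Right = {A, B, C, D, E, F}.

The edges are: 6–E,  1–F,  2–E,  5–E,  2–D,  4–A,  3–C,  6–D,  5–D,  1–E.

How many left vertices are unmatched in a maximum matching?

1

A valid assignment of size 5: 1→F, 2→D, 3→C, 4→A, 5→E.
The set {2, 5, 6} has only 2 neighbours ({D, E}), so by Hall's theorem at most 5 of the 6 left vertices can be matched.
That matches 5 of the 6, leaving 1 unmatched; no matching can do better.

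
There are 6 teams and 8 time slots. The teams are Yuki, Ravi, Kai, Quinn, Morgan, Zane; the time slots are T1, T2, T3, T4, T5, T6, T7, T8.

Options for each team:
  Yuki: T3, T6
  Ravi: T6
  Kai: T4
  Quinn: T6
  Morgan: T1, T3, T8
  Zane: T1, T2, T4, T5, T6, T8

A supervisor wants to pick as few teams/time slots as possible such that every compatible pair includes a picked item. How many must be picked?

5

The 5 edges Yuki–T3, Ravi–T6, Kai–T4, Morgan–T8, Zane–T5 form a matching, so any vertex cover needs at least 5 vertices (one per matched edge).
Conversely {Yuki, Kai, Morgan, Zane, T6} meets every edge and has exactly 5 vertices, so 5 is optimal.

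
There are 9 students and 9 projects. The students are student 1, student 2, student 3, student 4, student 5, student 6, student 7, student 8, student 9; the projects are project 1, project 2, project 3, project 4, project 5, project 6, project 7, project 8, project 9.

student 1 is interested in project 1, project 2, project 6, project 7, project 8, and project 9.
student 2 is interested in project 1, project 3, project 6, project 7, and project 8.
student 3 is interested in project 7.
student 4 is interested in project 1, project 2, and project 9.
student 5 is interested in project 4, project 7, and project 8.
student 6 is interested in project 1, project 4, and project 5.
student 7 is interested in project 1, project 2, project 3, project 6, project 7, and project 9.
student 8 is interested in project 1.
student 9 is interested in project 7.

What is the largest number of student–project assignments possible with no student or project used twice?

8

One maximum matching: student 1–project 2, student 2–project 6, student 3–project 7, student 4–project 9, student 5–project 8, student 6–project 4, student 7–project 3, student 8–project 1.
The set {student 3, student 9} has only 1 neighbour ({project 7}), so by Hall's theorem at most 8 of the 9 students can be matched.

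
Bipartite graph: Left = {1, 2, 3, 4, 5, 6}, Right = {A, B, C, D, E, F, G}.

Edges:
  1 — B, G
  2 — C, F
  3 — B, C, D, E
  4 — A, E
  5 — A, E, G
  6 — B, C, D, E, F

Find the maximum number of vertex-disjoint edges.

6

For example, pair 1→B, 2→F, 3→C, 4→A, 5→G, 6→E.
This saturates every left vertex, so 6 is the maximum.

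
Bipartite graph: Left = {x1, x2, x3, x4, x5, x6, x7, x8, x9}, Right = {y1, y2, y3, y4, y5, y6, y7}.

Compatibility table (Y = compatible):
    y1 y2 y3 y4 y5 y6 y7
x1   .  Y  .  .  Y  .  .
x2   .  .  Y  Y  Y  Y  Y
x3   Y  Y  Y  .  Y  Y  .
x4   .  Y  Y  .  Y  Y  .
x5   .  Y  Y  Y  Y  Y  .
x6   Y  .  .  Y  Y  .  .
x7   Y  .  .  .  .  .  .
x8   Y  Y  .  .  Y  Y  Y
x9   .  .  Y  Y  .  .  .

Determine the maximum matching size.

One maximum matching: x1→y5, x2→y7, x3→y3, x4→y2, x5→y6, x6→y4, x7→y1.
The set {x1, x2, x3, x4, x5, x6, x7, x8, x9} has only 7 neighbours ({y1, y2, y3, y4, y5, y6, y7}), so by Hall's theorem at most 7 of the 9 left vertices can be matched.

7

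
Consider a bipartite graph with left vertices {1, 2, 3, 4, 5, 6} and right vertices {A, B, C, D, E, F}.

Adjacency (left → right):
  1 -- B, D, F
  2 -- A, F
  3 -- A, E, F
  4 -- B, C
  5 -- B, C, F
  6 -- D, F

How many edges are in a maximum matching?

6

One maximum matching: 1→D, 2→A, 3→E, 4→C, 5→B, 6→F.
All 6 left vertices are matched, so no larger matching exists.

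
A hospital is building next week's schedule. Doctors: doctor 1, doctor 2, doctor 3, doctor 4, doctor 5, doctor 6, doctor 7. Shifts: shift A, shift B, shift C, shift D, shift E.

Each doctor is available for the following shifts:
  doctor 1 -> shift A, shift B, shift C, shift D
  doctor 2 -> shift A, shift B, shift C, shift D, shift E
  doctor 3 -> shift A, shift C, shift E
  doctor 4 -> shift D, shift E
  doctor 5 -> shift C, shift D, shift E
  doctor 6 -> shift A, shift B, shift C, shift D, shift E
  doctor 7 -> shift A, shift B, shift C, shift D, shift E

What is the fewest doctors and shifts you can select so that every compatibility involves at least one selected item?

A maximum matching has 5 edges (e.g. doctor 1–shift B, doctor 2–shift A, doctor 3–shift C, doctor 4–shift D, doctor 5–shift E).
By König's theorem the minimum vertex cover has the same size. One such cover is {shift A, shift B, shift C, shift D, shift E}.

5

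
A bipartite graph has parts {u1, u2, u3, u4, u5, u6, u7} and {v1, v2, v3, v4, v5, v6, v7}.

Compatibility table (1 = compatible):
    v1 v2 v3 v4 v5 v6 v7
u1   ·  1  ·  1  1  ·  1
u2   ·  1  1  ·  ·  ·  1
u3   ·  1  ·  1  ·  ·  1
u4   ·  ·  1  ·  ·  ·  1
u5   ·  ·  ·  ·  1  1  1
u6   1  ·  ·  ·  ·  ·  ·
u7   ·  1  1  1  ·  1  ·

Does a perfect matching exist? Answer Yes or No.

For example, pair u1–v5, u2–v7, u3–v4, u4–v3, u5–v6, u6–v1, u7–v2.
All 7 left vertices are covered.

Yes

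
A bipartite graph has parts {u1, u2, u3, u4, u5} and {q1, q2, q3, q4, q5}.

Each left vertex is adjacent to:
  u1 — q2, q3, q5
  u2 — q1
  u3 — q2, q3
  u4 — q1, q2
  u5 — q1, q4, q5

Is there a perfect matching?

Yes

For example, pair u1–q5, u2–q1, u3–q3, u4–q2, u5–q4.
All 5 left vertices are covered.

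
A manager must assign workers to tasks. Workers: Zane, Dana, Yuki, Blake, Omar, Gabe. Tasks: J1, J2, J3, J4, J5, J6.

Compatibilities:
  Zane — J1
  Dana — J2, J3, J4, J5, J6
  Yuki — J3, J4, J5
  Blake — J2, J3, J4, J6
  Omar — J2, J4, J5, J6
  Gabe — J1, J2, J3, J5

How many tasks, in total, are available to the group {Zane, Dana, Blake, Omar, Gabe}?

6

The union of neighbours of {Zane, Dana, Blake, Omar, Gabe} is {J1, J2, J3, J4, J5, J6}, which has 6 elements.
Since |N(S)| = 6 ≥ |S| = 5, Hall's condition holds for this subset.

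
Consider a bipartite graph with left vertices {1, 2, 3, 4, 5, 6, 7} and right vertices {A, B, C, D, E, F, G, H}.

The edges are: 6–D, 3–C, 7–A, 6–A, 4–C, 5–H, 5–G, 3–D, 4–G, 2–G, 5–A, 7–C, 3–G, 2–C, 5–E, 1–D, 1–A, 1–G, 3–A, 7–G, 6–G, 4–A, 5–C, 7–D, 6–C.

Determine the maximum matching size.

5

A valid assignment of size 5: 1-A, 2-G, 3-D, 4-C, 5-E.
The set {1, 2, 3, 4, 6, 7} has only 4 neighbours ({A, C, D, G}), so by Hall's theorem at most 5 of the 7 left vertices can be matched.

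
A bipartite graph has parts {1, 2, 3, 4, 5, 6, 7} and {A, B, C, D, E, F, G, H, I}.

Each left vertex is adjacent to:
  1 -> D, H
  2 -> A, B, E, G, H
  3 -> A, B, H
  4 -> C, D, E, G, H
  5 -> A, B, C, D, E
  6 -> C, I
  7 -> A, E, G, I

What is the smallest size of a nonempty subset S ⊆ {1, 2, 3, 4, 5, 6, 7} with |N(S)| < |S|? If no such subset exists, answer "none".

none

A matching saturating every left vertex exists, for instance 1→D, 2→G, 3→B, 4→E, 5→A, 6→C, 7→I.
By Hall's marriage theorem, this means |N(S)| ≥ |S| for every subset S, so no violating subset exists.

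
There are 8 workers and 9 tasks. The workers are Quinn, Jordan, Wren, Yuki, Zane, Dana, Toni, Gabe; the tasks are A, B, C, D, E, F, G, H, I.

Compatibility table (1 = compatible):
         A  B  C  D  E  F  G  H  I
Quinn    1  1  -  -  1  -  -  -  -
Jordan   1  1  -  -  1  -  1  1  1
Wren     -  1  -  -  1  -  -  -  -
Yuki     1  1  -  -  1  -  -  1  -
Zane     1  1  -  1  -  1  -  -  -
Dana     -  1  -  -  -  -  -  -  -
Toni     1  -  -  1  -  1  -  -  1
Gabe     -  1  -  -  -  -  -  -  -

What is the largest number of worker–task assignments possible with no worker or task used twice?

A valid assignment of size 7: Quinn→A, Jordan→G, Wren→E, Yuki→H, Zane→F, Dana→B, Toni→I.
The set {Dana, Gabe} has only 1 neighbour ({B}), so by Hall's theorem at most 7 of the 8 workers can be matched.

7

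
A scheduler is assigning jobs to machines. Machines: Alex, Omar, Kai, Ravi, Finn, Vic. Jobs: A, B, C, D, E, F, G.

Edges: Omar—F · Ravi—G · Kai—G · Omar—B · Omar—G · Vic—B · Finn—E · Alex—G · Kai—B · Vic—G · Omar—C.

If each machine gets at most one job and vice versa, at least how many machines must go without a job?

A valid assignment of size 4: Alex→G, Omar→F, Kai→B, Finn→E.
The set {Alex, Kai, Ravi, Vic} has only 2 neighbours ({B, G}), so by Hall's theorem at most 4 of the 6 machines can be matched.
That matches 4 of the 6, leaving 2 unmatched; no matching can do better.

2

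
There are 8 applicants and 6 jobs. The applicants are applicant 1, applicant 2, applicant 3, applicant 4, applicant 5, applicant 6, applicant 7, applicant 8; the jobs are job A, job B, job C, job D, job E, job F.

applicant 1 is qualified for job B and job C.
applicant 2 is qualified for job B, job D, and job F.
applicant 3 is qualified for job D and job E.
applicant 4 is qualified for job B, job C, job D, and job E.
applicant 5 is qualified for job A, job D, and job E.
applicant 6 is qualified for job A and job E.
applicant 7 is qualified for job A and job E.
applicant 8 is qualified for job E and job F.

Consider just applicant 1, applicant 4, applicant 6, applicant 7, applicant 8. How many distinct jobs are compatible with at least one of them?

6

The union of neighbours of {applicant 1, applicant 4, applicant 6, applicant 7, applicant 8} is {job A, job B, job C, job D, job E, job F}, which has 6 elements.
Since |N(S)| = 6 ≥ |S| = 5, Hall's condition holds for this subset.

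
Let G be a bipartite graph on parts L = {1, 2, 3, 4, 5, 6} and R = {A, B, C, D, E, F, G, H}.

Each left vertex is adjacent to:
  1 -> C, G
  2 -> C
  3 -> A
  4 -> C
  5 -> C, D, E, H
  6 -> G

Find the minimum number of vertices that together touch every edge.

4

The 4 edges 1–G, 2–C, 3–A, 5–E form a matching, so any vertex cover needs at least 4 vertices (one per matched edge).
Conversely {3, 5, C, G} meets every edge and has exactly 4 vertices, so 4 is optimal.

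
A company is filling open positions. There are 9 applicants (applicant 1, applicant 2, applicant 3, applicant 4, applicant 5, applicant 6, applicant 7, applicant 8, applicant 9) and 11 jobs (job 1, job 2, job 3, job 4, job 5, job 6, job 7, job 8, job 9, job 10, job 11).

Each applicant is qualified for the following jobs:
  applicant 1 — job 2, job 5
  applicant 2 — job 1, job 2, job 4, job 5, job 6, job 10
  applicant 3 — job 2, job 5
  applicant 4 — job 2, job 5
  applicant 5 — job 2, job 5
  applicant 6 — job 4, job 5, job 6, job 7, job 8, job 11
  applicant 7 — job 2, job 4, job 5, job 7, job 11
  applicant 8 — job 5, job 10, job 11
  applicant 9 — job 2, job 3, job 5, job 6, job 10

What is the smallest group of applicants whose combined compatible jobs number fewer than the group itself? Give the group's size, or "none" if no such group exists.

Take S = {applicant 1, applicant 3, applicant 4}. Its neighbourhood is {job 2, job 5}, so |N(S)| = 2 < |S| = 3.
Every subset of size less than 3 has at least as many neighbours as members, so 3 is the minimum.

3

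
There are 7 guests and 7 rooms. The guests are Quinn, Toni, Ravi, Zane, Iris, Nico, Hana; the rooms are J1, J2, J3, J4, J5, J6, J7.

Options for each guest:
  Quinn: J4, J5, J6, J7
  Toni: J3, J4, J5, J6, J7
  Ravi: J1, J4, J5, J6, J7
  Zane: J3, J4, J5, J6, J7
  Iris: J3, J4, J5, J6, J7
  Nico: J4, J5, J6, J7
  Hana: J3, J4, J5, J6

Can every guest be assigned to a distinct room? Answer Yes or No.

The set {Quinn, Toni, Zane, Iris, Nico, Hana} has only 5 neighbours ({J3, J4, J5, J6, J7}), so by Hall's theorem at most 6 of the 7 guests can be matched.
Hence no matching covers every guest.

No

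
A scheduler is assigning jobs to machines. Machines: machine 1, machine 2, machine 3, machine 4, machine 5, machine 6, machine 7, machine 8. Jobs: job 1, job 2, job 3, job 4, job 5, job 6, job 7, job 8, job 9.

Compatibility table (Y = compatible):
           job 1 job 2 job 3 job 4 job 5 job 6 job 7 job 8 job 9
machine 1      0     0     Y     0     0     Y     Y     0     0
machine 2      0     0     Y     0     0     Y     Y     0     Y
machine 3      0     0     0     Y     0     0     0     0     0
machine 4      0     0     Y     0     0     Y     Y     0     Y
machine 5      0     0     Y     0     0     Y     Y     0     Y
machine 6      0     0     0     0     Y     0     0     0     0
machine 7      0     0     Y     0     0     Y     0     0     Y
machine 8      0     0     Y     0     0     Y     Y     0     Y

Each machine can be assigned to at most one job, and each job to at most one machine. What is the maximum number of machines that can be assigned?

A valid assignment of size 6: machine 1–job 7, machine 2–job 3, machine 3–job 4, machine 4–job 6, machine 5–job 9, machine 6–job 5.
The set {machine 1, machine 2, machine 4, machine 5, machine 7, machine 8} has only 4 neighbours ({job 3, job 6, job 7, job 9}), so by Hall's theorem at most 6 of the 8 machines can be matched.

6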